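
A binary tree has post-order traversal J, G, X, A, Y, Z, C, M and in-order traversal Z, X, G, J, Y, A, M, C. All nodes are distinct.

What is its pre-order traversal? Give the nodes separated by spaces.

The last element of post-order is the root; it splits in-order into left and right subtrees.
Root M: left subtree has 6 nodes {Z, X, G, J, Y, A}, right has 1 {C}.
  Root Z: left subtree has 0 nodes { }, right has 5 {X, G, J, Y, A}.
    Root Y: left subtree has 3 nodes {X, G, J}, right has 1 {A}.
      Root X: left subtree has 0 nodes { }, right has 2 {G, J}.
        Root G: left subtree has 0 nodes { }, right has 1 {J}.

M Z Y X G J A C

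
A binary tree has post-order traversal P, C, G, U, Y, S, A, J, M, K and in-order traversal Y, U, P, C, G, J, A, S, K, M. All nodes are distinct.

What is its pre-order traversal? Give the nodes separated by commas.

The last element of post-order is the root; it splits in-order into left and right subtrees.
Root K: left subtree has 8 nodes {Y, U, P, C, G, J, A, S}, right has 1 {M}.
  Root J: left subtree has 5 nodes {Y, U, P, C, G}, right has 2 {A, S}.
    Root Y: left subtree has 0 nodes { }, right has 4 {U, P, C, G}.
      Root U: left subtree has 0 nodes { }, right has 3 {P, C, G}.
        Root G: left subtree has 2 nodes {P, C}, right has 0 { }.
          Root C: left subtree has 1 node {P}, right has 0 { }.
    Root A: left subtree has 0 nodes { }, right has 1 {S}.

K, J, Y, U, G, C, P, A, S, M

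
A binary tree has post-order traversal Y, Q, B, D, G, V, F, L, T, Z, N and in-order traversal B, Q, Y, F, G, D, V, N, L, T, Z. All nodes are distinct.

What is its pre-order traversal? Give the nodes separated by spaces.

The last element of post-order is the root; it splits in-order into left and right subtrees.
Root N: left subtree has 7 nodes {B, Q, Y, F, G, D, V}, right has 3 {L, T, Z}.
  Root F: left subtree has 3 nodes {B, Q, Y}, right has 3 {G, D, V}.
    Root B: left subtree has 0 nodes { }, right has 2 {Q, Y}.
      Root Q: left subtree has 0 nodes { }, right has 1 {Y}.
    Root V: left subtree has 2 nodes {G, D}, right has 0 { }.
      Root G: left subtree has 0 nodes { }, right has 1 {D}.
  Root Z: left subtree has 2 nodes {L, T}, right has 0 { }.
    Root T: left subtree has 1 node {L}, right has 0 { }.

N F B Q Y V G D Z T L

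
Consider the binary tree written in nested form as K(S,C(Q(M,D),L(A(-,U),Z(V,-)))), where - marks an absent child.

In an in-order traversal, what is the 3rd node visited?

In-order visits the left subtree, then the node, then the right subtree.
At K: go left to S.
  S is a leaf — visit S.
Visit K.
At K: go right to C.
  At C: go left to Q.
    At Q: go left to M.
      M is a leaf — visit M.
    Visit Q.
    At Q: go right to D.
      D is a leaf — visit D.
  Visit C.
  At C: go right to L.
    At L: go left to A.
      At A: no left child.
      Visit A.
      At A: go right to U.
        U is a leaf — visit U.
    Visit L.
    At L: go right to Z.
      At Z: go left to V.
        V is a leaf — visit V.
      Visit Z.
      At Z: no right child.
Full in-order sequence: S, K, M, Q, D, C, A, U, L, V, Z.

M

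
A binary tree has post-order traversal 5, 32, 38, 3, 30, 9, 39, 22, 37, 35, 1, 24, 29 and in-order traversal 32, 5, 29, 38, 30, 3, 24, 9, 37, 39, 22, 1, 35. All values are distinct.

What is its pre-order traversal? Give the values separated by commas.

The last element of post-order is the root; it splits in-order into left and right subtrees.
Root 29: left subtree has 2 nodes {32, 5}, right has 10 {38, 30, 3, 24, 9, 37, 39, 22, 1, 35}.
  Root 32: left subtree has 0 nodes { }, right has 1 {5}.
  Root 24: left subtree has 3 nodes {38, 30, 3}, right has 6 {9, 37, 39, 22, 1, 35}.
    Root 30: left subtree has 1 node {38}, right has 1 {3}.
    Root 1: left subtree has 4 nodes {9, 37, 39, 22}, right has 1 {35}.
      Root 37: left subtree has 1 node {9}, right has 2 {39, 22}.
        Root 22: left subtree has 1 node {39}, right has 0 { }.

29, 32, 5, 24, 30, 38, 3, 1, 37, 9, 22, 39, 35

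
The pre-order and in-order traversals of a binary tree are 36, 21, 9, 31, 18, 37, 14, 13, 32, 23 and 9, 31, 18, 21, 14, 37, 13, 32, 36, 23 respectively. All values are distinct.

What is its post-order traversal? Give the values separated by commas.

18, 31, 9, 14, 32, 13, 37, 21, 23, 36

The first element of pre-order is the root; it splits in-order into left and right subtrees.
Root 36: left subtree has 8 nodes {9, 31, 18, 21, 14, 37, 13, 32}, right has 1 {23}.
  Root 21: left subtree has 3 nodes {9, 31, 18}, right has 4 {14, 37, 13, 32}.
    Root 9: left subtree has 0 nodes { }, right has 2 {31, 18}.
      Root 31: left subtree has 0 nodes { }, right has 1 {18}.
    Root 37: left subtree has 1 node {14}, right has 2 {13, 32}.
      Root 13: left subtree has 0 nodes { }, right has 1 {32}.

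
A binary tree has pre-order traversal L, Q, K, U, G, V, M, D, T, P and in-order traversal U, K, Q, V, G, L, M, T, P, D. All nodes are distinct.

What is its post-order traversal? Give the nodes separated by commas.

U, K, V, G, Q, P, T, D, M, L

The first element of pre-order is the root; it splits in-order into left and right subtrees.
Root L: left subtree has 5 nodes {U, K, Q, V, G}, right has 4 {M, T, P, D}.
  Root Q: left subtree has 2 nodes {U, K}, right has 2 {V, G}.
    Root K: left subtree has 1 node {U}, right has 0 { }.
    Root G: left subtree has 1 node {V}, right has 0 { }.
  Root M: left subtree has 0 nodes { }, right has 3 {T, P, D}.
    Root D: left subtree has 2 nodes {T, P}, right has 0 { }.
      Root T: left subtree has 0 nodes { }, right has 1 {P}.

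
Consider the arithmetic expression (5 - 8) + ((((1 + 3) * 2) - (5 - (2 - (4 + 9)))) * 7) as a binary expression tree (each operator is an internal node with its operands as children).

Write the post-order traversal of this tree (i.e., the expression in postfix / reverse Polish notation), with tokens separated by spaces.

Post-order on an expression tree gives postfix notation: for each operator, emit left operand, right operand, then the operator.

5 8 - 1 3 + 2 * 5 2 4 9 + - - - 7 * +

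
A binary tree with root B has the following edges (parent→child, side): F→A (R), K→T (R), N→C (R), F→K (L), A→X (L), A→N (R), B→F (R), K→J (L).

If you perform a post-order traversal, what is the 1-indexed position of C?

5

Post-order visits the left subtree, then the right subtree, then the node.
At B: no left child.
At B: go right to F.
  At F: go left to K.
    At K: go left to J.
      J is a leaf — visit J.
    At K: go right to T.
      T is a leaf — visit T.
    Visit K.
  At F: go right to A.
    At A: go left to X.
      X is a leaf — visit X.
    At A: go right to N.
      At N: no left child.
      At N: go right to C.
        C is a leaf — visit C.
      Visit N.
    Visit A.
  Visit F.
Visit B.
Full post-order sequence: J, T, K, X, C, N, A, F, B.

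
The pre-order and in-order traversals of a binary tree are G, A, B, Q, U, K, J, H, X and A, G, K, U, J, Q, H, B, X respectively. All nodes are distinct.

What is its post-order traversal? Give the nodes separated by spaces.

The first element of pre-order is the root; it splits in-order into left and right subtrees.
Root G: left subtree has 1 node {A}, right has 7 {K, U, J, Q, H, B, X}.
  Root B: left subtree has 5 nodes {K, U, J, Q, H}, right has 1 {X}.
    Root Q: left subtree has 3 nodes {K, U, J}, right has 1 {H}.
      Root U: left subtree has 1 node {K}, right has 1 {J}.

A K J U H Q X B G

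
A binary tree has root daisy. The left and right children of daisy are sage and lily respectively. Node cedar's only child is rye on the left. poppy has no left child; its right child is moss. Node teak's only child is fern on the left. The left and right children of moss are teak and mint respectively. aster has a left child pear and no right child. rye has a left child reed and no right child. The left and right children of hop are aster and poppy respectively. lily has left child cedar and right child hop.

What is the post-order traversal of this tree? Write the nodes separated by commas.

Post-order visits the left subtree, then the right subtree, then the node.
At daisy: go left to sage.
  sage is a leaf — visit sage.
At daisy: go right to lily.
  At lily: go left to cedar.
    At cedar: go left to rye.
      At rye: go left to reed.
        reed is a leaf — visit reed.
      At rye: no right child.
      Visit rye.
    At cedar: no right child.
    Visit cedar.
  At lily: go right to hop.
    At hop: go left to aster.
      At aster: go left to pear.
        pear is a leaf — visit pear.
      At aster: no right child.
      Visit aster.
    At hop: go right to poppy.
      At poppy: no left child.
      At poppy: go right to moss.
        At moss: go left to teak.
          At teak: go left to fern.
            fern is a leaf — visit fern.
          At teak: no right child.
          Visit teak.
        At moss: go right to mint.
          mint is a leaf — visit mint.
        Visit moss.
      Visit poppy.
    Visit hop.
  Visit lily.
Visit daisy.

sage, reed, rye, cedar, pear, aster, fern, teak, mint, moss, poppy, hop, lily, daisy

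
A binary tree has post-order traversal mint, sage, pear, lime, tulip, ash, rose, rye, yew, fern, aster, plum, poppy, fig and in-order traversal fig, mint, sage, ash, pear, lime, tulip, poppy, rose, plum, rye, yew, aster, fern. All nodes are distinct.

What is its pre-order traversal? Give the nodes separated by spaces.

The last element of post-order is the root; it splits in-order into left and right subtrees.
Root fig: left subtree has 0 nodes { }, right has 13 {mint, sage, ash, pear, lime, tulip, poppy, rose, plum, rye, yew, aster, fern}.
  Root poppy: left subtree has 6 nodes {mint, sage, ash, pear, lime, tulip}, right has 6 {rose, plum, rye, yew, aster, fern}.
    Root ash: left subtree has 2 nodes {mint, sage}, right has 3 {pear, lime, tulip}.
      Root sage: left subtree has 1 node {mint}, right has 0 { }.
      Root tulip: left subtree has 2 nodes {pear, lime}, right has 0 { }.
        Root lime: left subtree has 1 node {pear}, right has 0 { }.
    Root plum: left subtree has 1 node {rose}, right has 4 {rye, yew, aster, fern}.
      Root aster: left subtree has 2 nodes {rye, yew}, right has 1 {fern}.
        Root yew: left subtree has 1 node {rye}, right has 0 { }.

fig poppy ash sage mint tulip lime pear plum rose aster yew rye fern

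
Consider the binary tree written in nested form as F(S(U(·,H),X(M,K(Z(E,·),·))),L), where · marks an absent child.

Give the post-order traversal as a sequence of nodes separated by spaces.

H U M E Z K X S L F

Post-order visits the left subtree, then the right subtree, then the node.
At F: go left to S.
  At S: go left to U.
    At U: no left child.
    At U: go right to H.
      H is a leaf — visit H.
    Visit U.
  At S: go right to X.
    At X: go left to M.
      M is a leaf — visit M.
    At X: go right to K.
      At K: go left to Z.
        At Z: go left to E.
          E is a leaf — visit E.
        At Z: no right child.
        Visit Z.
      At K: no right child.
      Visit K.
    Visit X.
  Visit S.
At F: go right to L.
  L is a leaf — visit L.
Visit F.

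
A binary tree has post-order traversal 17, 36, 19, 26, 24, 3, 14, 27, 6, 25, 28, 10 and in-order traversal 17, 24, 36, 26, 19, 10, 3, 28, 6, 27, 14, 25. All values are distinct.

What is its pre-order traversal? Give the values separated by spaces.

10 24 17 26 36 19 28 3 25 6 27 14

The last element of post-order is the root; it splits in-order into left and right subtrees.
Root 10: left subtree has 5 nodes {17, 24, 36, 26, 19}, right has 6 {3, 28, 6, 27, 14, 25}.
  Root 24: left subtree has 1 node {17}, right has 3 {36, 26, 19}.
    Root 26: left subtree has 1 node {36}, right has 1 {19}.
  Root 28: left subtree has 1 node {3}, right has 4 {6, 27, 14, 25}.
    Root 25: left subtree has 3 nodes {6, 27, 14}, right has 0 { }.
      Root 6: left subtree has 0 nodes { }, right has 2 {27, 14}.
        Root 27: left subtree has 0 nodes { }, right has 1 {14}.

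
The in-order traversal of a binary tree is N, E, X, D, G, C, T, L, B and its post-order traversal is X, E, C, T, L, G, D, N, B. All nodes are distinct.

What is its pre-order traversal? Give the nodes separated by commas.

B, N, D, E, X, G, L, T, C

The last element of post-order is the root; it splits in-order into left and right subtrees.
Root B: left subtree has 8 nodes {N, E, X, D, G, C, T, L}, right has 0 { }.
  Root N: left subtree has 0 nodes { }, right has 7 {E, X, D, G, C, T, L}.
    Root D: left subtree has 2 nodes {E, X}, right has 4 {G, C, T, L}.
      Root E: left subtree has 0 nodes { }, right has 1 {X}.
      Root G: left subtree has 0 nodes { }, right has 3 {C, T, L}.
        Root L: left subtree has 2 nodes {C, T}, right has 0 { }.
          Root T: left subtree has 1 node {C}, right has 0 { }.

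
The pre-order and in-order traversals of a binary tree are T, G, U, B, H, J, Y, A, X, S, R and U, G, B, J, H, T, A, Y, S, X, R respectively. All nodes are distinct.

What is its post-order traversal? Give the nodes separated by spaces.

U J H B G A S R X Y T

The first element of pre-order is the root; it splits in-order into left and right subtrees.
Root T: left subtree has 5 nodes {U, G, B, J, H}, right has 5 {A, Y, S, X, R}.
  Root G: left subtree has 1 node {U}, right has 3 {B, J, H}.
    Root B: left subtree has 0 nodes { }, right has 2 {J, H}.
      Root H: left subtree has 1 node {J}, right has 0 { }.
  Root Y: left subtree has 1 node {A}, right has 3 {S, X, R}.
    Root X: left subtree has 1 node {S}, right has 1 {R}.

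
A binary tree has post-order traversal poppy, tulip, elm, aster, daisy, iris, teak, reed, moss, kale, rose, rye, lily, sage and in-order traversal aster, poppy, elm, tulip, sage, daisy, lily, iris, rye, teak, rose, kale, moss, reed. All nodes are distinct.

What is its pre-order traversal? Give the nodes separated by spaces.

The last element of post-order is the root; it splits in-order into left and right subtrees.
Root sage: left subtree has 4 nodes {aster, poppy, elm, tulip}, right has 9 {daisy, lily, iris, rye, teak, rose, kale, moss, reed}.
  Root aster: left subtree has 0 nodes { }, right has 3 {poppy, elm, tulip}.
    Root elm: left subtree has 1 node {poppy}, right has 1 {tulip}.
  Root lily: left subtree has 1 node {daisy}, right has 7 {iris, rye, teak, rose, kale, moss, reed}.
    Root rye: left subtree has 1 node {iris}, right has 5 {teak, rose, kale, moss, reed}.
      Root rose: left subtree has 1 node {teak}, right has 3 {kale, moss, reed}.
        Root kale: left subtree has 0 nodes { }, right has 2 {moss, reed}.
          Root moss: left subtree has 0 nodes { }, right has 1 {reed}.

sage aster elm poppy tulip lily daisy rye iris rose teak kale moss reed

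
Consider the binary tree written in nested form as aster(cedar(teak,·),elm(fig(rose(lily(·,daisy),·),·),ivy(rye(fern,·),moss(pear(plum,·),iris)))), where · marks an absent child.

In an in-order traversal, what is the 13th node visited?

pear

In-order visits the left subtree, then the node, then the right subtree.
At aster: go left to cedar.
  At cedar: go left to teak.
    teak is a leaf — visit teak.
  Visit cedar.
  At cedar: no right child.
Visit aster.
At aster: go right to elm.
  At elm: go left to fig.
    At fig: go left to rose.
      At rose: go left to lily.
        At lily: no left child.
        Visit lily.
        At lily: go right to daisy.
          daisy is a leaf — visit daisy.
      Visit rose.
      At rose: no right child.
    Visit fig.
    At fig: no right child.
  Visit elm.
  At elm: go right to ivy.
    At ivy: go left to rye.
      At rye: go left to fern.
        fern is a leaf — visit fern.
      Visit rye.
      At rye: no right child.
    Visit ivy.
    At ivy: go right to moss.
      At moss: go left to pear.
        At pear: go left to plum.
          plum is a leaf — visit plum.
        Visit pear.
        At pear: no right child.
      Visit moss.
      At moss: go right to iris.
        iris is a leaf — visit iris.
Full in-order sequence: teak, cedar, aster, lily, daisy, rose, fig, elm, fern, rye, ivy, plum, pear, moss, iris.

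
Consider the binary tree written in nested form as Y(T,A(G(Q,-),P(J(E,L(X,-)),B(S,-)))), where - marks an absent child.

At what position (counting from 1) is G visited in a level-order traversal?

Level-order visits nodes level by level from the root, left to right within each level.
Level 0: Y
Level 1: T, A
Level 2: G, P
Level 3: Q, J, B
Level 4: E, L, S
Level 5: X
Full level-order sequence: Y, T, A, G, P, Q, J, B, E, L, S, X.

4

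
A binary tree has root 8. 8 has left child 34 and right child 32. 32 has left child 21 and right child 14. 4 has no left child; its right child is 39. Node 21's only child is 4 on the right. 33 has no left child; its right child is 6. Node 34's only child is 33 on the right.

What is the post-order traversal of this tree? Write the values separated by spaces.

6 33 34 39 4 21 14 32 8

Post-order visits the left subtree, then the right subtree, then the node.
At 8: go left to 34.
  At 34: no left child.
  At 34: go right to 33.
    At 33: no left child.
    At 33: go right to 6.
      6 is a leaf — visit 6.
    Visit 33.
  Visit 34.
At 8: go right to 32.
  At 32: go left to 21.
    At 21: no left child.
    At 21: go right to 4.
      At 4: no left child.
      At 4: go right to 39.
        39 is a leaf — visit 39.
      Visit 4.
    Visit 21.
  At 32: go right to 14.
    14 is a leaf — visit 14.
  Visit 32.
Visit 8.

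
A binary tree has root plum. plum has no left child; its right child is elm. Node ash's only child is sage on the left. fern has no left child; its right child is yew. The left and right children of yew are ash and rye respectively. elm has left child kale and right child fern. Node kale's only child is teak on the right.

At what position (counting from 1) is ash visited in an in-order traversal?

In-order visits the left subtree, then the node, then the right subtree.
At plum: no left child.
Visit plum.
At plum: go right to elm.
  At elm: go left to kale.
    At kale: no left child.
    Visit kale.
    At kale: go right to teak.
      teak is a leaf — visit teak.
  Visit elm.
  At elm: go right to fern.
    At fern: no left child.
    Visit fern.
    At fern: go right to yew.
      At yew: go left to ash.
        At ash: go left to sage.
          sage is a leaf — visit sage.
        Visit ash.
        At ash: no right child.
      Visit yew.
      At yew: go right to rye.
        rye is a leaf — visit rye.
Full in-order sequence: plum, kale, teak, elm, fern, sage, ash, yew, rye.

7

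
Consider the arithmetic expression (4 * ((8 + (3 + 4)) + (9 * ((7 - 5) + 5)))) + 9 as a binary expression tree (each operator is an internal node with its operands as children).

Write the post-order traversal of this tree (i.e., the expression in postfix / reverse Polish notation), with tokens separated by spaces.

Post-order on an expression tree gives postfix notation: for each operator, emit left operand, right operand, then the operator.

4 8 3 4 + + 9 7 5 - 5 + * + * 9 +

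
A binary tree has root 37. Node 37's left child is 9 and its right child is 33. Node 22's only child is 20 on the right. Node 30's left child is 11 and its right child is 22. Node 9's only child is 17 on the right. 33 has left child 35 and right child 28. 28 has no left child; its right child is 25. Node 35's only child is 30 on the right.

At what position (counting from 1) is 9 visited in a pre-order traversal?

Pre-order visits the node, then its left subtree, then its right subtree.
Visit 37.
At 37: go left to 9.
  Visit 9.
  At 9: no left child.
  At 9: go right to 17.
    17 is a leaf — visit 17.
At 37: go right to 33.
  Visit 33.
  At 33: go left to 35.
    Visit 35.
    At 35: no left child.
    At 35: go right to 30.
      Visit 30.
      At 30: go left to 11.
        11 is a leaf — visit 11.
      At 30: go right to 22.
        Visit 22.
        At 22: no left child.
        At 22: go right to 20.
          20 is a leaf — visit 20.
  At 33: go right to 28.
    Visit 28.
    At 28: no left child.
    At 28: go right to 25.
      25 is a leaf — visit 25.
Full pre-order sequence: 37, 9, 17, 33, 35, 30, 11, 22, 20, 28, 25.

2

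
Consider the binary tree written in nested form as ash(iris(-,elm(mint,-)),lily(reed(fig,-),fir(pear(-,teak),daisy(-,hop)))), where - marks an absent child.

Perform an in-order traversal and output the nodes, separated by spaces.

In-order visits the left subtree, then the node, then the right subtree.
At ash: go left to iris.
  At iris: no left child.
  Visit iris.
  At iris: go right to elm.
    At elm: go left to mint.
      mint is a leaf — visit mint.
    Visit elm.
    At elm: no right child.
Visit ash.
At ash: go right to lily.
  At lily: go left to reed.
    At reed: go left to fig.
      fig is a leaf — visit fig.
    Visit reed.
    At reed: no right child.
  Visit lily.
  At lily: go right to fir.
    At fir: go left to pear.
      At pear: no left child.
      Visit pear.
      At pear: go right to teak.
        teak is a leaf — visit teak.
    Visit fir.
    At fir: go right to daisy.
      At daisy: no left child.
      Visit daisy.
      At daisy: go right to hop.
        hop is a leaf — visit hop.

iris mint elm ash fig reed lily pear teak fir daisy hop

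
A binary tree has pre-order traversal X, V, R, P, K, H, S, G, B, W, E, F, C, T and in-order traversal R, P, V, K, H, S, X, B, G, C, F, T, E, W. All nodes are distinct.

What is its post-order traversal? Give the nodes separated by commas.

The first element of pre-order is the root; it splits in-order into left and right subtrees.
Root X: left subtree has 6 nodes {R, P, V, K, H, S}, right has 7 {B, G, C, F, T, E, W}.
  Root V: left subtree has 2 nodes {R, P}, right has 3 {K, H, S}.
    Root R: left subtree has 0 nodes { }, right has 1 {P}.
    Root K: left subtree has 0 nodes { }, right has 2 {H, S}.
      Root H: left subtree has 0 nodes { }, right has 1 {S}.
  Root G: left subtree has 1 node {B}, right has 5 {C, F, T, E, W}.
    Root W: left subtree has 4 nodes {C, F, T, E}, right has 0 { }.
      Root E: left subtree has 3 nodes {C, F, T}, right has 0 { }.
        Root F: left subtree has 1 node {C}, right has 1 {T}.

P, R, S, H, K, V, B, C, T, F, E, W, G, X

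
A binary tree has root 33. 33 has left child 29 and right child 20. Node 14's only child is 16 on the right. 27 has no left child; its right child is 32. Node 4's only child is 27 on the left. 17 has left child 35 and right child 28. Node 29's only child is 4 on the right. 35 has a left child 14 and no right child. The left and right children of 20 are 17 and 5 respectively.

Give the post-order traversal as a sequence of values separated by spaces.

Post-order visits the left subtree, then the right subtree, then the node.
At 33: go left to 29.
  At 29: no left child.
  At 29: go right to 4.
    At 4: go left to 27.
      At 27: no left child.
      At 27: go right to 32.
        32 is a leaf — visit 32.
      Visit 27.
    At 4: no right child.
    Visit 4.
  Visit 29.
At 33: go right to 20.
  At 20: go left to 17.
    At 17: go left to 35.
      At 35: go left to 14.
        At 14: no left child.
        At 14: go right to 16.
          16 is a leaf — visit 16.
        Visit 14.
      At 35: no right child.
      Visit 35.
    At 17: go right to 28.
      28 is a leaf — visit 28.
    Visit 17.
  At 20: go right to 5.
    5 is a leaf — visit 5.
  Visit 20.
Visit 33.

32 27 4 29 16 14 35 28 17 5 20 33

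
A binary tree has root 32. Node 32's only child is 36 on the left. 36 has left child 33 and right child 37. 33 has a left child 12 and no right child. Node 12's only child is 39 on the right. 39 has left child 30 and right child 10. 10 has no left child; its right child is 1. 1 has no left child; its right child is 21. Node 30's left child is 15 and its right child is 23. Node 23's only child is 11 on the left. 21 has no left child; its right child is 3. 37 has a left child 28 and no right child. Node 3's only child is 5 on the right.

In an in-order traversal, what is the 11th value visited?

In-order visits the left subtree, then the node, then the right subtree.
At 32: go left to 36.
  At 36: go left to 33.
    At 33: go left to 12.
      At 12: no left child.
      Visit 12.
      At 12: go right to 39.
        At 39: go left to 30.
          At 30: go left to 15.
            15 is a leaf — visit 15.
          Visit 30.
          At 30: go right to 23.
            At 23: go left to 11.
              11 is a leaf — visit 11.
            Visit 23.
            At 23: no right child.
        Visit 39.
        At 39: go right to 10.
          At 10: no left child.
          Visit 10.
          At 10: go right to 1.
            At 1: no left child.
            Visit 1.
            At 1: go right to 21.
              At 21: no left child.
              Visit 21.
              At 21: go right to 3.
                At 3: no left child.
                Visit 3.
                At 3: go right to 5.
                  5 is a leaf — visit 5.
    Visit 33.
    At 33: no right child.
  Visit 36.
  At 36: go right to 37.
    At 37: go left to 28.
      28 is a leaf — visit 28.
    Visit 37.
    At 37: no right child.
Visit 32.
At 32: no right child.
Full in-order sequence: 12, 15, 30, 11, 23, 39, 10, 1, 21, 3, 5, 33, 36, 28, 37, 32.

5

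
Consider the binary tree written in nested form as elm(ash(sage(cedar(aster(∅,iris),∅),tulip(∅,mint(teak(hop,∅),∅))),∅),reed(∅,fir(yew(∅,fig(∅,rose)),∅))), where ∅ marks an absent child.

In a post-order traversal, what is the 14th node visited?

reed

Post-order visits the left subtree, then the right subtree, then the node.
At elm: go left to ash.
  At ash: go left to sage.
    At sage: go left to cedar.
      At cedar: go left to aster.
        At aster: no left child.
        At aster: go right to iris.
          iris is a leaf — visit iris.
        Visit aster.
      At cedar: no right child.
      Visit cedar.
    At sage: go right to tulip.
      At tulip: no left child.
      At tulip: go right to mint.
        At mint: go left to teak.
          At teak: go left to hop.
            hop is a leaf — visit hop.
          At teak: no right child.
          Visit teak.
        At mint: no right child.
        Visit mint.
      Visit tulip.
    Visit sage.
  At ash: no right child.
  Visit ash.
At elm: go right to reed.
  At reed: no left child.
  At reed: go right to fir.
    At fir: go left to yew.
      At yew: no left child.
      At yew: go right to fig.
        At fig: no left child.
        At fig: go right to rose.
          rose is a leaf — visit rose.
        Visit fig.
      Visit yew.
    At fir: no right child.
    Visit fir.
  Visit reed.
Visit elm.
Full post-order sequence: iris, aster, cedar, hop, teak, mint, tulip, sage, ash, rose, fig, yew, fir, reed, elm.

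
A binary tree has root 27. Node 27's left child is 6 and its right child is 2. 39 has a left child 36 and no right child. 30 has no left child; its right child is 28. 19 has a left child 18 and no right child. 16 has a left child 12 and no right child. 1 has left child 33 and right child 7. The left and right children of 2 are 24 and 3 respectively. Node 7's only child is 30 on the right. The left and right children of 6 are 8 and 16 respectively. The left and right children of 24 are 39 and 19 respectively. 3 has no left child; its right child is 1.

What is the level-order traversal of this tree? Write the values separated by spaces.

27 6 2 8 16 24 3 12 39 19 1 36 18 33 7 30 28

Level-order visits nodes level by level from the root, left to right within each level.
Level 0: 27
Level 1: 6, 2
Level 2: 8, 16, 24, 3
Level 3: 12, 39, 19, 1
Level 4: 36, 18, 33, 7
Level 5: 30
Level 6: 28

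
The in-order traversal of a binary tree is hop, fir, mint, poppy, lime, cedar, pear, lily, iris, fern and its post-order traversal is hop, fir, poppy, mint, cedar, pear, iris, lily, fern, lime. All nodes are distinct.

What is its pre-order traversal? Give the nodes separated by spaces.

The last element of post-order is the root; it splits in-order into left and right subtrees.
Root lime: left subtree has 4 nodes {hop, fir, mint, poppy}, right has 5 {cedar, pear, lily, iris, fern}.
  Root mint: left subtree has 2 nodes {hop, fir}, right has 1 {poppy}.
    Root fir: left subtree has 1 node {hop}, right has 0 { }.
  Root fern: left subtree has 4 nodes {cedar, pear, lily, iris}, right has 0 { }.
    Root lily: left subtree has 2 nodes {cedar, pear}, right has 1 {iris}.
      Root pear: left subtree has 1 node {cedar}, right has 0 { }.

lime mint fir hop poppy fern lily pear cedar iris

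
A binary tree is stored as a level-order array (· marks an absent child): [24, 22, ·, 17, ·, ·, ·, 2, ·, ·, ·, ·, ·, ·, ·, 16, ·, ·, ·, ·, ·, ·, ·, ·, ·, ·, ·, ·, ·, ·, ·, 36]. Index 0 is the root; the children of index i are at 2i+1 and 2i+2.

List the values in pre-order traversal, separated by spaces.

24 22 17 2 16 36

Pre-order visits the node, then its left subtree, then its right subtree.
Visit 24.
At 24: go left to 22.
  Visit 22.
  At 22: go left to 17.
    Visit 17.
    At 17: go left to 2.
      Visit 2.
      At 2: go left to 16.
        Visit 16.
        At 16: go left to 36.
          36 is a leaf — visit 36.
        At 16: no right child.
      At 2: no right child.
    At 17: no right child.
  At 22: no right child.
At 24: no right child.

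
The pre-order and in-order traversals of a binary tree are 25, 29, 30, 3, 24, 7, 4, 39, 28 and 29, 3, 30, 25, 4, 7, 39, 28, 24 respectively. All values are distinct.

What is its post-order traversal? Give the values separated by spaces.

The first element of pre-order is the root; it splits in-order into left and right subtrees.
Root 25: left subtree has 3 nodes {29, 3, 30}, right has 5 {4, 7, 39, 28, 24}.
  Root 29: left subtree has 0 nodes { }, right has 2 {3, 30}.
    Root 30: left subtree has 1 node {3}, right has 0 { }.
  Root 24: left subtree has 4 nodes {4, 7, 39, 28}, right has 0 { }.
    Root 7: left subtree has 1 node {4}, right has 2 {39, 28}.
      Root 39: left subtree has 0 nodes { }, right has 1 {28}.

3 30 29 4 28 39 7 24 25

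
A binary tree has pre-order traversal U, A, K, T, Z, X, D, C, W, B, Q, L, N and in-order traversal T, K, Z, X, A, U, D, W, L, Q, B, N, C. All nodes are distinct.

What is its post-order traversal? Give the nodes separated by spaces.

T X Z K A L Q N B W C D U

The first element of pre-order is the root; it splits in-order into left and right subtrees.
Root U: left subtree has 5 nodes {T, K, Z, X, A}, right has 7 {D, W, L, Q, B, N, C}.
  Root A: left subtree has 4 nodes {T, K, Z, X}, right has 0 { }.
    Root K: left subtree has 1 node {T}, right has 2 {Z, X}.
      Root Z: left subtree has 0 nodes { }, right has 1 {X}.
  Root D: left subtree has 0 nodes { }, right has 6 {W, L, Q, B, N, C}.
    Root C: left subtree has 5 nodes {W, L, Q, B, N}, right has 0 { }.
      Root W: left subtree has 0 nodes { }, right has 4 {L, Q, B, N}.
        Root B: left subtree has 2 nodes {L, Q}, right has 1 {N}.
          Root Q: left subtree has 1 node {L}, right has 0 { }.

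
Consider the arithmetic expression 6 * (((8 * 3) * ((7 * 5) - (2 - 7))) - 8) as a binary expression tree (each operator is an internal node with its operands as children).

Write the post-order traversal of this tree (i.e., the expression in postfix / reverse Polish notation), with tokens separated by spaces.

6 8 3 * 7 5 * 2 7 - - * 8 - *

Post-order on an expression tree gives postfix notation: for each operator, emit left operand, right operand, then the operator.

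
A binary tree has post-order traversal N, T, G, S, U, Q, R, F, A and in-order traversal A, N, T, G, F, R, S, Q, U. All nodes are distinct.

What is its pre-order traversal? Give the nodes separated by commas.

A, F, G, T, N, R, Q, S, U

The last element of post-order is the root; it splits in-order into left and right subtrees.
Root A: left subtree has 0 nodes { }, right has 8 {N, T, G, F, R, S, Q, U}.
  Root F: left subtree has 3 nodes {N, T, G}, right has 4 {R, S, Q, U}.
    Root G: left subtree has 2 nodes {N, T}, right has 0 { }.
      Root T: left subtree has 1 node {N}, right has 0 { }.
    Root R: left subtree has 0 nodes { }, right has 3 {S, Q, U}.
      Root Q: left subtree has 1 node {S}, right has 1 {U}.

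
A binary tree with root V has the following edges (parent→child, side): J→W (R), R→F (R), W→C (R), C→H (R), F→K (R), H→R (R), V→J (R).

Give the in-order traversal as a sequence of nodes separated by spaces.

V J W C H R F K

In-order visits the left subtree, then the node, then the right subtree.
At V: no left child.
Visit V.
At V: go right to J.
  At J: no left child.
  Visit J.
  At J: go right to W.
    At W: no left child.
    Visit W.
    At W: go right to C.
      At C: no left child.
      Visit C.
      At C: go right to H.
        At H: no left child.
        Visit H.
        At H: go right to R.
          At R: no left child.
          Visit R.
          At R: go right to F.
            At F: no left child.
            Visit F.
            At F: go right to K.
              K is a leaf — visit K.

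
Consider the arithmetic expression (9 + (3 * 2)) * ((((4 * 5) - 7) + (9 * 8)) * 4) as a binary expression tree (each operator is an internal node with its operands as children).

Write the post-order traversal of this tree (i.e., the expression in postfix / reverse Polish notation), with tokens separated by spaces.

9 3 2 * + 4 5 * 7 - 9 8 * + 4 * *

Post-order on an expression tree gives postfix notation: for each operator, emit left operand, right operand, then the operator.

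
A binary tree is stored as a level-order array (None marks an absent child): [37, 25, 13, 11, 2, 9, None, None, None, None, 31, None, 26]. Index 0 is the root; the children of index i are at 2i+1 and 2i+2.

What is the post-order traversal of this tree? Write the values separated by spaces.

11 31 2 25 26 9 13 37

Post-order visits the left subtree, then the right subtree, then the node.
At 37: go left to 25.
  At 25: go left to 11.
    11 is a leaf — visit 11.
  At 25: go right to 2.
    At 2: no left child.
    At 2: go right to 31.
      31 is a leaf — visit 31.
    Visit 2.
  Visit 25.
At 37: go right to 13.
  At 13: go left to 9.
    At 9: no left child.
    At 9: go right to 26.
      26 is a leaf — visit 26.
    Visit 9.
  At 13: no right child.
  Visit 13.
Visit 37.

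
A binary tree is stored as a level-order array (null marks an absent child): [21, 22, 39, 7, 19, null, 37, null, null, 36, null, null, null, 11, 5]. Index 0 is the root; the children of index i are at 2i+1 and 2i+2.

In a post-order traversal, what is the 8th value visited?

Post-order visits the left subtree, then the right subtree, then the node.
At 21: go left to 22.
  At 22: go left to 7.
    7 is a leaf — visit 7.
  At 22: go right to 19.
    At 19: go left to 36.
      36 is a leaf — visit 36.
    At 19: no right child.
    Visit 19.
  Visit 22.
At 21: go right to 39.
  At 39: no left child.
  At 39: go right to 37.
    At 37: go left to 11.
      11 is a leaf — visit 11.
    At 37: go right to 5.
      5 is a leaf — visit 5.
    Visit 37.
  Visit 39.
Visit 21.
Full post-order sequence: 7, 36, 19, 22, 11, 5, 37, 39, 21.

39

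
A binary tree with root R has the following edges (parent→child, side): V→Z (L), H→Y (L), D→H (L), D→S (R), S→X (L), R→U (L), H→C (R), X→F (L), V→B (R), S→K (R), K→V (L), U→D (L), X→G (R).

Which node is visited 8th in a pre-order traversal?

Pre-order visits the node, then its left subtree, then its right subtree.
Visit R.
At R: go left to U.
  Visit U.
  At U: go left to D.
    Visit D.
    At D: go left to H.
      Visit H.
      At H: go left to Y.
        Y is a leaf — visit Y.
      At H: go right to C.
        C is a leaf — visit C.
    At D: go right to S.
      Visit S.
      At S: go left to X.
        Visit X.
        At X: go left to F.
          F is a leaf — visit F.
        At X: go right to G.
          G is a leaf — visit G.
      At S: go right to K.
        Visit K.
        At K: go left to V.
          Visit V.
          At V: go left to Z.
            Z is a leaf — visit Z.
          At V: go right to B.
            B is a leaf — visit B.
        At K: no right child.
  At U: no right child.
At R: no right child.
Full pre-order sequence: R, U, D, H, Y, C, S, X, F, G, K, V, Z, B.

X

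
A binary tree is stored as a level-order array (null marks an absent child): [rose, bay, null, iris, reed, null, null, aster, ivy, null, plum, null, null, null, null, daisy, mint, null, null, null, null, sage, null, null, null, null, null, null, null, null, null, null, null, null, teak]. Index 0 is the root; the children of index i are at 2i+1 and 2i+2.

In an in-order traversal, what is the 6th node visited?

ivy

In-order visits the left subtree, then the node, then the right subtree.
At rose: go left to bay.
  At bay: go left to iris.
    At iris: go left to aster.
      At aster: go left to daisy.
        daisy is a leaf — visit daisy.
      Visit aster.
      At aster: go right to mint.
        At mint: no left child.
        Visit mint.
        At mint: go right to teak.
          teak is a leaf — visit teak.
    Visit iris.
    At iris: go right to ivy.
      ivy is a leaf — visit ivy.
  Visit bay.
  At bay: go right to reed.
    At reed: no left child.
    Visit reed.
    At reed: go right to plum.
      At plum: go left to sage.
        sage is a leaf — visit sage.
      Visit plum.
      At plum: no right child.
Visit rose.
At rose: no right child.
Full in-order sequence: daisy, aster, mint, teak, iris, ivy, bay, reed, sage, plum, rose.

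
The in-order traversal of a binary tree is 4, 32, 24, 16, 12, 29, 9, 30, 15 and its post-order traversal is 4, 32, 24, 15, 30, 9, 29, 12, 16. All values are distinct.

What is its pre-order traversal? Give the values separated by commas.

The last element of post-order is the root; it splits in-order into left and right subtrees.
Root 16: left subtree has 3 nodes {4, 32, 24}, right has 5 {12, 29, 9, 30, 15}.
  Root 24: left subtree has 2 nodes {4, 32}, right has 0 { }.
    Root 32: left subtree has 1 node {4}, right has 0 { }.
  Root 12: left subtree has 0 nodes { }, right has 4 {29, 9, 30, 15}.
    Root 29: left subtree has 0 nodes { }, right has 3 {9, 30, 15}.
      Root 9: left subtree has 0 nodes { }, right has 2 {30, 15}.
        Root 30: left subtree has 0 nodes { }, right has 1 {15}.

16, 24, 32, 4, 12, 29, 9, 30, 15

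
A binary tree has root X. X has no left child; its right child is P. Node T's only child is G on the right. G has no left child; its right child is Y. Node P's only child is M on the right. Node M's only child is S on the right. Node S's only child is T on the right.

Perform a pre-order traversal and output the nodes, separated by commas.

Pre-order visits the node, then its left subtree, then its right subtree.
Visit X.
At X: no left child.
At X: go right to P.
  Visit P.
  At P: no left child.
  At P: go right to M.
    Visit M.
    At M: no left child.
    At M: go right to S.
      Visit S.
      At S: no left child.
      At S: go right to T.
        Visit T.
        At T: no left child.
        At T: go right to G.
          Visit G.
          At G: no left child.
          At G: go right to Y.
            Y is a leaf — visit Y.

X, P, M, S, T, G, Y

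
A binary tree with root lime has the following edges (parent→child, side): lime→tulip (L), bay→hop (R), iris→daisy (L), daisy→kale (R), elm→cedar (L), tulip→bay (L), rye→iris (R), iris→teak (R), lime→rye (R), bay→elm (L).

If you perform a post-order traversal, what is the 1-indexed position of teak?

8

Post-order visits the left subtree, then the right subtree, then the node.
At lime: go left to tulip.
  At tulip: go left to bay.
    At bay: go left to elm.
      At elm: go left to cedar.
        cedar is a leaf — visit cedar.
      At elm: no right child.
      Visit elm.
    At bay: go right to hop.
      hop is a leaf — visit hop.
    Visit bay.
  At tulip: no right child.
  Visit tulip.
At lime: go right to rye.
  At rye: no left child.
  At rye: go right to iris.
    At iris: go left to daisy.
      At daisy: no left child.
      At daisy: go right to kale.
        kale is a leaf — visit kale.
      Visit daisy.
    At iris: go right to teak.
      teak is a leaf — visit teak.
    Visit iris.
  Visit rye.
Visit lime.
Full post-order sequence: cedar, elm, hop, bay, tulip, kale, daisy, teak, iris, rye, lime.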